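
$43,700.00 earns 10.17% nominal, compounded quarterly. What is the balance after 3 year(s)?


Formula: FV = P * (1 + r/m)^(m*t)
Period rate: r/m = 0.1017 / 4 = 0.025425
Total periods: m*t = 4 * 3 = 12
Growth factor: (1 + 0.025425)^12 = 1.351596
FV = $43,700.00 * 1.351596 = $59,064.73

$59,064.73


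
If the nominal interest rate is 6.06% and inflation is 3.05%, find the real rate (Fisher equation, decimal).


Formula: (1 + r_real) = (1 + r_nom) / (1 + inflation)
Substituting: (1 + r_real) = 1.0606 / 1.0305
(1 + r_real) = 1.029209
r_real = 1.029209 - 1 = 0.029209

0.029209


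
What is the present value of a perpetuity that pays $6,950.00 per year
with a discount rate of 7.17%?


Formula: PV = C / r
Substituting: PV = $6,950.00 / 0.0717
PV = $96,931.66

$96,931.66


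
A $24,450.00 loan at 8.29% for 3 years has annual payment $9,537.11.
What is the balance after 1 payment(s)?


Formula: Balance = PV*(1+r)^k - PMT*((1+r)^k - 1)/r
Growth: (1 + 0.0829)^1 = 1.0829
Accumulated factor: ((1+r)^k - 1)/r = 1.0
Balance = $24,450.00 * 1.0829 - $9,537.11 * 1.0
Balance = $16,939.80

$16,939.80


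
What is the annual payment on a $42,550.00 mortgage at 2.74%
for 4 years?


Formula: PMT = PV * r / (1 - (1+r)^(-n))
Denominator: 1 - (1 + 0.0274)^(-4) = 0.102485
Numerator: $42,550.00 * 0.0274 = 1165.87
PMT = 1165.87 / 0.102485 = $11,376.02

$11,376.02


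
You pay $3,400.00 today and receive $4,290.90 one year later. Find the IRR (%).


Formula: IRR = C1/C0 - 1
Substituting: IRR = $4,290.90 / $3,400.00 - 1
Ratio: 1.262029 - 1 = 0.262029
IRR = 26.2029%

26.2029%


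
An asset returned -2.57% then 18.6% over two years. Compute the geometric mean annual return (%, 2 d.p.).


Formula: Geometric mean = ((1+r1)*(1+r2))^(1/2) - 1
Product: (1 + -0.0257) * (1 + 0.186) = 0.9743 * 1.186 = 1.15552
Square root: 1.15552^0.5 = 1.074951
Geometric mean = 1.074951 - 1 = 0.074951
As percentage: 7.50%

7.50%


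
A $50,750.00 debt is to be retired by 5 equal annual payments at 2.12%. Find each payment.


Formula: PMT = PV * r / (1 - (1+r)^(-n))
Denominator: 1 - (1 + 0.0212)^(-5) = 0.099578
Numerator: $50,750.00 * 0.0212 = 1075.9
PMT = 1075.9 / 0.099578 = $10,804.57

$10,804.57


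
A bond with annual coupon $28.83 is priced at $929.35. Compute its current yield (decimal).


Formula: Current yield = annual coupon / price
Substituting: CY = $28.83 / $929.35
CY = 0.031022

0.031022


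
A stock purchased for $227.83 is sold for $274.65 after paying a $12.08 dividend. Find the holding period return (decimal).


Formula: HPR = (P1 - P0 + D) / P0
Gain: $274.65 - $227.83 + $12.08 = $58.90
HPR = $58.90 / $227.83 = 0.2585

0.2585


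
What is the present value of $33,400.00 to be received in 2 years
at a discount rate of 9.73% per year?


Formula: PV = FV / (1 + r)^n
Substituting: PV = $33,400.00 / (1 + 0.0973)^2
Discount factor: (1.0973)^2 = 1.204067
PV = $33,400.00 / 1.204067 = $27,739.31

$27,739.31


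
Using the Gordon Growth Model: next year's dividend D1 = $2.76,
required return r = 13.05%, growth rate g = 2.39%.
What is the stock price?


Formula: P = D1 / (r - g)
Spread: r - g = 0.1305 - 0.0239 = 0.1066
Substituting: P = $2.76 / 0.1066
P = $25.89

$25.89


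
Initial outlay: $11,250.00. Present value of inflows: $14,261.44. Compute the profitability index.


Formula: PI = PV(cash flows) / initial investment
Substituting: PI = $14,261.44 / $11,250.00
PI = 1.2677

1.2677


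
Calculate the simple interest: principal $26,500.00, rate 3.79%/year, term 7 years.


Formula: I = P * r * t
Substituting: I = $26,500.00 * 0.0379 * 7
Step: I = $26,500.00 * 0.2653
I = $7,030.45

$7,030.45


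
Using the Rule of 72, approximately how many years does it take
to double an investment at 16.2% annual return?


Formula: Years ≈ 72 / r
Substituting: Years ≈ 72 / 16.2
Years ≈ 4.4

4.4 years


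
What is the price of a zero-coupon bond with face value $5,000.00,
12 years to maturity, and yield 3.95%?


Formula: Price = FV / (1 + r)^n
Substituting: Price = $5,000.00 / (1 + 0.0395)^12
Discount factor: (1.0395)^12 = 1.59182
Price = $5,000.00 / 1.59182 = $3,141.06

$3,141.06


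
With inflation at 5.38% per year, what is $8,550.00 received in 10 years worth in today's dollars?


Formula: Real value = nominal / (1 + inflation)^years
Price level: (1 + 0.0538)^10 = 1.688814
Real value = $8,550.00 / 1.688814 = $5,062.72

$5,062.72


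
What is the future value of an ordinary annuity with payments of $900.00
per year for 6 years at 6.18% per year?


Formula: FV = PMT * ((1+r)^n - 1) / r
Growth factor: (1 + 0.0618)^6 = 1.433033
Numerator: 1.433033 - 1 = 0.433033
FV = $900.00 * 0.433033 / 0.0618 = $6,306.31

$6,306.31


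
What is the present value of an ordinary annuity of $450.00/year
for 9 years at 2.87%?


Formula: PV = PMT * (1 - (1+r)^(-n)) / r
Discount factor: (1 + 0.0287)^(-9) = 0.775178
Bracket: 1 - 0.775178 = 0.224822
PV = $450.00 * 0.224822 / 0.0287 = $3,525.09

$3,525.09


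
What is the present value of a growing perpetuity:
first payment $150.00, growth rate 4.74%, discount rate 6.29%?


Formula: PV = C / (r - g)
Spread: r - g = 0.0629 - 0.0474 = 0.0155
Substituting: PV = $150.00 / 0.0155
PV = $9,677.42

$9,677.42


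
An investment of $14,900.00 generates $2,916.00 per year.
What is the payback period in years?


Formula: Payback = investment / annual cash flow
Substituting: Payback = $14,900.00 / $2,916.00
Payback = 5.1097 years

5.1097 years


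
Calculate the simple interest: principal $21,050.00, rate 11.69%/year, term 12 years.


Formula: I = P * r * t
Substituting: I = $21,050.00 * 0.1169 * 12
Step: I = $21,050.00 * 1.4028
I = $29,528.94

$29,528.94


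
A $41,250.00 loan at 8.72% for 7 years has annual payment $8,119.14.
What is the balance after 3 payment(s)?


Formula: Balance = PV*(1+r)^k - PMT*((1+r)^k - 1)/r
Growth: (1 + 0.0872)^3 = 1.285075
Accumulated factor: ((1+r)^k - 1)/r = 3.269204
Balance = $41,250.00 * 1.285075 - $8,119.14 * 3.269204
Balance = $26,466.20

$26,466.20


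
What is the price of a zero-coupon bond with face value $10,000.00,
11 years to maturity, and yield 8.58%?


Formula: Price = FV / (1 + r)^n
Substituting: Price = $10,000.00 / (1 + 0.0858)^11
Discount factor: (1.0858)^11 = 2.473137
Price = $10,000.00 / 2.473137 = $4,043.45

$4,043.45


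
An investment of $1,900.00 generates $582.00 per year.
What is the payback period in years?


Formula: Payback = investment / annual cash flow
Substituting: Payback = $1,900.00 / $582.00
Payback = 3.2646 years

3.2646 years


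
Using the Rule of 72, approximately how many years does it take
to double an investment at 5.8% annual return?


Formula: Years ≈ 72 / r
Substituting: Years ≈ 72 / 5.8
Years ≈ 12.4

12.4 years


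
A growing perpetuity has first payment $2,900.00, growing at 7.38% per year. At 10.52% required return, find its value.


Formula: PV = C / (r - g)
Spread: r - g = 0.1052 - 0.0738 = 0.0314
Substituting: PV = $2,900.00 / 0.0314
PV = $92,356.69

$92,356.69


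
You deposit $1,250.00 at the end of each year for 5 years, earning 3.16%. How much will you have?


Formula: FV = PMT * ((1+r)^n - 1) / r
Growth factor: (1 + 0.0316)^5 = 1.168306
Numerator: 1.168306 - 1 = 0.168306
FV = $1,250.00 * 0.168306 / 0.0316 = $6,657.68

$6,657.68


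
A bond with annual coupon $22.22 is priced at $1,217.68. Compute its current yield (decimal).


Formula: Current yield = annual coupon / price
Substituting: CY = $22.22 / $1,217.68
CY = 0.018248

0.018248


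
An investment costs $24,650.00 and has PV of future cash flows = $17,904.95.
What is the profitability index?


Formula: PI = PV(cash flows) / initial investment
Substituting: PI = $17,904.95 / $24,650.00
PI = 0.7264

0.7264


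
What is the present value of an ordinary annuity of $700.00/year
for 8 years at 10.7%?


Formula: PV = PMT * (1 - (1+r)^(-n)) / r
Discount factor: (1 + 0.107)^(-8) = 0.443424
Bracket: 1 - 0.443424 = 0.556576
PV = $700.00 * 0.556576 / 0.107 = $3,641.15

$3,641.15


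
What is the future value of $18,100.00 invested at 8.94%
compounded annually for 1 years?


Formula: FV = P * (1 + r)^n
Substituting: FV = $18,100.00 * (1 + 0.0894)^1
Growth factor: (1.0894)^1 = 1.0894
FV = $18,100.00 * 1.0894 = $19,718.14

$19,718.14


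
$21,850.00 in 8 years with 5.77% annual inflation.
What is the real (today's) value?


Formula: Real value = nominal / (1 + inflation)^years
Price level: (1 + 0.0577)^8 = 1.56639
Real value = $21,850.00 / 1.56639 = $13,949.27

$13,949.27


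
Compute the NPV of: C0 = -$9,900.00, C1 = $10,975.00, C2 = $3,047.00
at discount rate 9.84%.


Formula: NPV = C0 + C1/(1+r) + C2/(1+r)^2
Discount C1: $10,975.00 / (1 + 0.0984) = $9,991.81
Discount C2: $3,047.00 / (1 + 0.0984)^2 = $2,525.52
NPV = -$9,900.00 + $9,991.81 + $2,525.52 = $2,617.33

$2,617.33


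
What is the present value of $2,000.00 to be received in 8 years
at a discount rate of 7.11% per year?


Formula: PV = FV / (1 + r)^n
Substituting: PV = $2,000.00 / (1 + 0.0711)^8
Discount factor: (1.0711)^8 = 1.732368
PV = $2,000.00 / 1.732368 = $1,154.49

$1,154.49


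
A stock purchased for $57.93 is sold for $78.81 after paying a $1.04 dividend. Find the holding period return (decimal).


Formula: HPR = (P1 - P0 + D) / P0
Gain: $78.81 - $57.93 + $1.04 = $21.92
HPR = $21.92 / $57.93 = 0.3784

0.3784


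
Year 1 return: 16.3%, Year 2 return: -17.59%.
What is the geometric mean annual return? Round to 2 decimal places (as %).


Formula: Geometric mean = ((1+r1)*(1+r2))^(1/2) - 1
Product: (1 + 0.163) * (1 + -0.1759) = 1.163 * 0.8241 = 0.958428
Square root: 0.958428^0.5 = 0.978994
Geometric mean = 0.978994 - 1 = -0.021006
As percentage: -2.10%

-2.10%


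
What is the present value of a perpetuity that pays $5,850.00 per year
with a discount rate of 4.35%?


Formula: PV = C / r
Substituting: PV = $5,850.00 / 0.0435
PV = $134,482.76

$134,482.76


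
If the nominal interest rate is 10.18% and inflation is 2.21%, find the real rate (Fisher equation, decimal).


Formula: (1 + r_real) = (1 + r_nom) / (1 + inflation)
Substituting: (1 + r_real) = 1.1018 / 1.0221
(1 + r_real) = 1.077977
r_real = 1.077977 - 1 = 0.077977

0.077977


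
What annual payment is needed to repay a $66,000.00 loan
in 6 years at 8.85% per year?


Formula: PMT = PV * r / (1 - (1+r)^(-n))
Denominator: 1 - (1 + 0.0885)^(-6) = 0.398786
Numerator: $66,000.00 * 0.0885 = 5841.0
PMT = 5841.0 / 0.398786 = $14,646.97

$14,646.97


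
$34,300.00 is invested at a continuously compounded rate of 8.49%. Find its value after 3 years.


Formula: FV = P * e^(r*t)
Exponent: r*t = 0.0849 * 3 = 0.2547
e^(0.2547) = 1.290075
FV = $34,300.00 * 1.290075 = $44,249.56

$44,249.56


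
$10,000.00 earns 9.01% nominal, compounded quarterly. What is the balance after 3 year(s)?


Formula: FV = P * (1 + r/m)^(m*t)
Period rate: r/m = 0.0901 / 4 = 0.022525
Total periods: m*t = 4 * 3 = 12
Growth factor: (1 + 0.022525)^12 = 1.306433
FV = $10,000.00 * 1.306433 = $13,064.33

$13,064.33


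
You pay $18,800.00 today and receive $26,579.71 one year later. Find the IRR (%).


Formula: IRR = C1/C0 - 1
Substituting: IRR = $26,579.71 / $18,800.00 - 1
Ratio: 1.413814 - 1 = 0.413814
IRR = 41.3814%

41.3814%


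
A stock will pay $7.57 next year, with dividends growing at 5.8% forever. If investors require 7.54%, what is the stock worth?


Formula: P = D1 / (r - g)
Spread: r - g = 0.0754 - 0.058 = 0.0174
Substituting: P = $7.57 / 0.0174
P = $435.06

$435.06


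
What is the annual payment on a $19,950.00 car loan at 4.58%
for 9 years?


Formula: PMT = PV * r / (1 - (1+r)^(-n))
Denominator: 1 - (1 + 0.0458)^(-9) = 0.331714
Numerator: $19,950.00 * 0.0458 = 913.71
PMT = 913.71 / 0.331714 = $2,754.51

$2,754.51


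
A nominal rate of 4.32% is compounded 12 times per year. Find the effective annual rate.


Formula: EAR = (1 + r/m)^m - 1
Period rate: r/m = 0.0432 / 12 = 0.0036
Compounding: (1 + 0.0036)^12 = 1.044066
EAR = 1.044066 - 1 = 0.044066

0.044066


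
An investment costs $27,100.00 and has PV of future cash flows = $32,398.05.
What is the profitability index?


Formula: PI = PV(cash flows) / initial investment
Substituting: PI = $32,398.05 / $27,100.00
PI = 1.1955

1.1955


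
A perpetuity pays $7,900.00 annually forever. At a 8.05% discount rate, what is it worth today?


Formula: PV = C / r
Substituting: PV = $7,900.00 / 0.0805
PV = $98,136.65

$98,136.65


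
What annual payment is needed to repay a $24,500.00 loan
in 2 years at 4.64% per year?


Formula: PMT = PV * r / (1 - (1+r)^(-n))
Denominator: 1 - (1 + 0.0464)^(-2) = 0.086719
Numerator: $24,500.00 * 0.0464 = 1136.8
PMT = 1136.8 / 0.086719 = $13,109.04

$13,109.04


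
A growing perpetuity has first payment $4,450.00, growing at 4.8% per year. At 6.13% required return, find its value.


Formula: PV = C / (r - g)
Spread: r - g = 0.0613 - 0.048 = 0.0133
Substituting: PV = $4,450.00 / 0.0133
PV = $334,586.47

$334,586.47


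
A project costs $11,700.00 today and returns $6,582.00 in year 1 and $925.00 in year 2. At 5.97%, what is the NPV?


Formula: NPV = C0 + C1/(1+r) + C2/(1+r)^2
Discount C1: $6,582.00 / (1 + 0.0597) = $6,211.19
Discount C2: $925.00 / (1 + 0.0597)^2 = $823.71
NPV = -$11,700.00 + $6,211.19 + $823.71 = -$4,665.10

-$4,665.10


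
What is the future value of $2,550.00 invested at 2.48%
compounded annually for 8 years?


Formula: FV = P * (1 + r)^n
Substituting: FV = $2,550.00 * (1 + 0.0248)^8
Growth factor: (1.0248)^8 = 1.216502
FV = $2,550.00 * 1.216502 = $3,102.08

$3,102.08


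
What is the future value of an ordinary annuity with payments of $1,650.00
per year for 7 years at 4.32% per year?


Formula: FV = PMT * ((1+r)^n - 1) / r
Growth factor: (1 + 0.0432)^7 = 1.344538
Numerator: 1.344538 - 1 = 0.344538
FV = $1,650.00 * 0.344538 / 0.0432 = $13,159.43

$13,159.43


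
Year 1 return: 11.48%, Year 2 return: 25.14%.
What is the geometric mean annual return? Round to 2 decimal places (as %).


Formula: Geometric mean = ((1+r1)*(1+r2))^(1/2) - 1
Product: (1 + 0.1148) * (1 + 0.2514) = 1.1148 * 1.2514 = 1.395061
Square root: 1.395061^0.5 = 1.181127
Geometric mean = 1.181127 - 1 = 0.181127
As percentage: 18.11%

18.11%


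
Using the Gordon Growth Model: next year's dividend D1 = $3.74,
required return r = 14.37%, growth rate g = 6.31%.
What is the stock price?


Formula: P = D1 / (r - g)
Spread: r - g = 0.1437 - 0.0631 = 0.0806
Substituting: P = $3.74 / 0.0806
P = $46.40

$46.40


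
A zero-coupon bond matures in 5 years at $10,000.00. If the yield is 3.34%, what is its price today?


Formula: Price = FV / (1 + r)^n
Substituting: Price = $10,000.00 / (1 + 0.0334)^5
Discount factor: (1.0334)^5 = 1.178534
Price = $10,000.00 / 1.178534 = $8,485.11

$8,485.11


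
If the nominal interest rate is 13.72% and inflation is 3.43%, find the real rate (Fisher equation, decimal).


Formula: (1 + r_real) = (1 + r_nom) / (1 + inflation)
Substituting: (1 + r_real) = 1.1372 / 1.0343
(1 + r_real) = 1.099488
r_real = 1.099488 - 1 = 0.099488

0.099488


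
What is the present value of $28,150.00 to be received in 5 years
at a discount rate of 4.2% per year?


Formula: PV = FV / (1 + r)^n
Substituting: PV = $28,150.00 / (1 + 0.042)^5
Discount factor: (1.042)^5 = 1.228397
PV = $28,150.00 / 1.228397 = $22,916.05

$22,916.05


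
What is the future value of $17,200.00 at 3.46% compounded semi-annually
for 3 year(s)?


Formula: FV = P * (1 + r/m)^(m*t)
Period rate: r/m = 0.0346 / 2 = 0.0173
Total periods: m*t = 2 * 3 = 6
Growth factor: (1 + 0.0173)^6 = 1.108394
FV = $17,200.00 * 1.108394 = $19,064.38

$19,064.38


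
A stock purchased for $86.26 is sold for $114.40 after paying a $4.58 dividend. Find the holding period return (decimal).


Formula: HPR = (P1 - P0 + D) / P0
Gain: $114.40 - $86.26 + $4.58 = $32.72
HPR = $32.72 / $86.26 = 0.3793

0.3793


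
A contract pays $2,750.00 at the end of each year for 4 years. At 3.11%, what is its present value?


Formula: PV = PMT * (1 - (1+r)^(-n)) / r
Discount factor: (1 + 0.0311)^(-4) = 0.884702
Bracket: 1 - 0.884702 = 0.115298
PV = $2,750.00 * 0.115298 / 0.0311 = $10,195.19

$10,195.19


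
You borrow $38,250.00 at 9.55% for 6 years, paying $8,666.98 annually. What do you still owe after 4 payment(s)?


Formula: Balance = PV*(1+r)^k - PMT*((1+r)^k - 1)/r
Growth: (1 + 0.0955)^4 = 1.440289
Accumulated factor: ((1+r)^k - 1)/r = 4.610352
Balance = $38,250.00 * 1.440289 - $8,666.98 * 4.610352
Balance = $15,133.21

$15,133.21


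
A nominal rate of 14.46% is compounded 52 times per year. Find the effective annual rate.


Formula: EAR = (1 + r/m)^m - 1
Period rate: r/m = 0.1446 / 52 = 0.002781
Compounding: (1 + 0.002781)^52 = 1.155345
EAR = 1.155345 - 1 = 0.155345

0.155345


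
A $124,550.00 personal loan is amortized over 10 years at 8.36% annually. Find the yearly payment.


Formula: PMT = PV * r / (1 - (1+r)^(-n))
Denominator: 1 - (1 + 0.0836)^(-10) = 0.551967
Numerator: $124,550.00 * 0.0836 = 10412.38
PMT = 10412.38 / 0.551967 = $18,864.14

$18,864.14


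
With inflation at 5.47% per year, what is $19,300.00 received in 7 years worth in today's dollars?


Formula: Real value = nominal / (1 + inflation)^years
Price level: (1 + 0.0547)^7 = 1.451786
Real value = $19,300.00 / 1.451786 = $13,293.97

$13,293.97


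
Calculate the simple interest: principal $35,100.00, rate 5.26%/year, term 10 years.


Formula: I = P * r * t
Substituting: I = $35,100.00 * 0.0526 * 10
Step: I = $35,100.00 * 0.526
I = $18,462.60

$18,462.60


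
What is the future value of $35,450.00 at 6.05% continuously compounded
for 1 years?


Formula: FV = P * e^(r*t)
Exponent: r*t = 0.0605 * 1 = 0.0605
e^(0.0605) = 1.062368
FV = $35,450.00 * 1.062368 = $37,660.93

$37,660.93


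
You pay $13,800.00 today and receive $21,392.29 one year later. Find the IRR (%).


Formula: IRR = C1/C0 - 1
Substituting: IRR = $21,392.29 / $13,800.00 - 1
Ratio: 1.550166 - 1 = 0.550166
IRR = 55.0166%

55.0166%


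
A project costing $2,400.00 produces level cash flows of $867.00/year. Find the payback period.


Formula: Payback = investment / annual cash flow
Substituting: Payback = $2,400.00 / $867.00
Payback = 2.7682 years

2.7682 years


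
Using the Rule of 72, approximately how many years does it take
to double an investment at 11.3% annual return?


Formula: Years ≈ 72 / r
Substituting: Years ≈ 72 / 11.3
Years ≈ 6.4

6.4 years


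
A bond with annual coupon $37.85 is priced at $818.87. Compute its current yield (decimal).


Formula: Current yield = annual coupon / price
Substituting: CY = $37.85 / $818.87
CY = 0.046222

0.046222


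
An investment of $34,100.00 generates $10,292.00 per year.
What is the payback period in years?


Formula: Payback = investment / annual cash flow
Substituting: Payback = $34,100.00 / $10,292.00
Payback = 3.3133 years

3.3133 years


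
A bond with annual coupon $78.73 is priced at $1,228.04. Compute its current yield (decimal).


Formula: Current yield = annual coupon / price
Substituting: CY = $78.73 / $1,228.04
CY = 0.06411

0.06411


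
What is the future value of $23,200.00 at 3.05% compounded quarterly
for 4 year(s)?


Formula: FV = P * (1 + r/m)^(m*t)
Period rate: r/m = 0.0305 / 4 = 0.007625
Total periods: m*t = 4 * 4 = 16
Growth factor: (1 + 0.007625)^16 = 1.129231
FV = $23,200.00 * 1.129231 = $26,198.17

$26,198.17


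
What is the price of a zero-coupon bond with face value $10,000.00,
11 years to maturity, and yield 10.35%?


Formula: Price = FV / (1 + r)^n
Substituting: Price = $10,000.00 / (1 + 0.1035)^11
Discount factor: (1.1035)^11 = 2.95458
Price = $10,000.00 / 2.95458 = $3,384.58

$3,384.58


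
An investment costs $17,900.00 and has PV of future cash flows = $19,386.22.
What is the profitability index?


Formula: PI = PV(cash flows) / initial investment
Substituting: PI = $19,386.22 / $17,900.00
PI = 1.083

1.083


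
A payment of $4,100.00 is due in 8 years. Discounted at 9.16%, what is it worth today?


Formula: PV = FV / (1 + r)^n
Substituting: PV = $4,100.00 / (1 + 0.0916)^8
Discount factor: (1.0916)^8 = 2.016082
PV = $4,100.00 / 2.016082 = $2,033.65

$2,033.65


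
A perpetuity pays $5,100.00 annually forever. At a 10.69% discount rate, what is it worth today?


Formula: PV = C / r
Substituting: PV = $5,100.00 / 0.1069
PV = $47,708.14

$47,708.14


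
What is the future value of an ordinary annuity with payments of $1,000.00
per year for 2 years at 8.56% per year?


Formula: FV = PMT * ((1+r)^n - 1) / r
Growth factor: (1 + 0.0856)^2 = 1.178527
Numerator: 1.178527 - 1 = 0.178527
FV = $1,000.00 * 0.178527 / 0.0856 = $2,085.60

$2,085.60


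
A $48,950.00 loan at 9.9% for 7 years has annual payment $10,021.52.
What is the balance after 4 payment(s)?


Formula: Balance = PV*(1+r)^k - PMT*((1+r)^k - 1)/r
Growth: (1 + 0.099)^4 = 1.458783
Accumulated factor: ((1+r)^k - 1)/r = 4.634174
Balance = $48,950.00 * 1.458783 - $10,021.52 * 4.634174
Balance = $24,965.97

$24,965.97


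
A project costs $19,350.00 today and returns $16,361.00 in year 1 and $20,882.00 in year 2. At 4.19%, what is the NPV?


Formula: NPV = C0 + C1/(1+r) + C2/(1+r)^2
Discount C1: $16,361.00 / (1 + 0.0419) = $15,703.04
Discount C2: $20,882.00 / (1 + 0.0419)^2 = $19,236.23
NPV = -$19,350.00 + $15,703.04 + $19,236.23 = $15,589.27

$15,589.27


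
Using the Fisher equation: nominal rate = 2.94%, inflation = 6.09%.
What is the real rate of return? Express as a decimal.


Formula: (1 + r_real) = (1 + r_nom) / (1 + inflation)
Substituting: (1 + r_real) = 1.0294 / 1.0609
(1 + r_real) = 0.970308
r_real = 0.970308 - 1 = -0.029692

-0.029692


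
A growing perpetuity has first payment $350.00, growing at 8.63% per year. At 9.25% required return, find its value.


Formula: PV = C / (r - g)
Spread: r - g = 0.0925 - 0.0863 = 0.0062
Substituting: PV = $350.00 / 0.0062
PV = $56,451.61

$56,451.61


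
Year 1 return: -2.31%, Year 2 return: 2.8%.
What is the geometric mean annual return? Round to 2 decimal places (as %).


Formula: Geometric mean = ((1+r1)*(1+r2))^(1/2) - 1
Product: (1 + -0.0231) * (1 + 0.028) = 0.9769 * 1.028 = 1.004253
Square root: 1.004253^0.5 = 1.002124
Geometric mean = 1.002124 - 1 = 0.002124
As percentage: 0.21%

0.21%


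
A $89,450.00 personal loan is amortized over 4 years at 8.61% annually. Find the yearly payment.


Formula: PMT = PV * r / (1 - (1+r)^(-n))
Denominator: 1 - (1 + 0.0861)^(-4) = 0.281345
Numerator: $89,450.00 * 0.0861 = 7701.645
PMT = 7701.645 / 0.281345 = $27,374.43

$27,374.43


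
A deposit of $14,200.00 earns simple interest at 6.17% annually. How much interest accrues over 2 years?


Formula: I = P * r * t
Substituting: I = $14,200.00 * 0.0617 * 2
Step: I = $14,200.00 * 0.1234
I = $1,752.28

$1,752.28


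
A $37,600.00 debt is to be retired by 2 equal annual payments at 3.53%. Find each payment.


Formula: PMT = PV * r / (1 - (1+r)^(-n))
Denominator: 1 - (1 + 0.0353)^(-2) = 0.06703
Numerator: $37,600.00 * 0.0353 = 1327.28
PMT = 1327.28 / 0.06703 = $19,801.22

$19,801.22


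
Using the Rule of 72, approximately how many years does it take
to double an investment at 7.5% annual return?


Formula: Years ≈ 72 / r
Substituting: Years ≈ 72 / 7.5
Years ≈ 9.6

9.6 years


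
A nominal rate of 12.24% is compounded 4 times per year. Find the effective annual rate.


Formula: EAR = (1 + r/m)^m - 1
Period rate: r/m = 0.1224 / 4 = 0.0306
Compounding: (1 + 0.0306)^4 = 1.128134
EAR = 1.128134 - 1 = 0.128134

0.128134


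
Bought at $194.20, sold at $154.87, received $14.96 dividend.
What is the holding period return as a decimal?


Formula: HPR = (P1 - P0 + D) / P0
Gain: $154.87 - $194.20 + $14.96 = -$24.37
HPR = -$24.37 / $194.20 = -0.1255

-0.1255


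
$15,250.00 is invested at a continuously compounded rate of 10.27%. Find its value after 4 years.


Formula: FV = P * e^(r*t)
Exponent: r*t = 0.1027 * 4 = 0.4108
e^(0.4108) = 1.508024
FV = $15,250.00 * 1.508024 = $22,997.36

$22,997.36


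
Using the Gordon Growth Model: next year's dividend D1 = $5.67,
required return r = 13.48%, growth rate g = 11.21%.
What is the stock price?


Formula: P = D1 / (r - g)
Spread: r - g = 0.1348 - 0.1121 = 0.0227
Substituting: P = $5.67 / 0.0227
P = $249.78

$249.78


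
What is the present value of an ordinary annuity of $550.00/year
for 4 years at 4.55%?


Formula: PV = PMT * (1 - (1+r)^(-n)) / r
Discount factor: (1 + 0.0455)^(-4) = 0.836958
Bracket: 1 - 0.836958 = 0.163042
PV = $550.00 * 0.163042 / 0.0455 = $1,970.83

$1,970.83


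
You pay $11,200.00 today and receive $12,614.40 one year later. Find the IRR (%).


Formula: IRR = C1/C0 - 1
Substituting: IRR = $12,614.40 / $11,200.00 - 1
Ratio: 1.126286 - 1 = 0.126286
IRR = 12.6286%

12.6286%


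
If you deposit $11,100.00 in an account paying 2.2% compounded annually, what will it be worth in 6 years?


Formula: FV = P * (1 + r)^n
Substituting: FV = $11,100.00 * (1 + 0.022)^6
Growth factor: (1.022)^6 = 1.139477
FV = $11,100.00 * 1.139477 = $12,648.19

$12,648.19


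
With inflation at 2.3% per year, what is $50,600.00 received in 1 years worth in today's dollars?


Formula: Real value = nominal / (1 + inflation)^years
Price level: (1 + 0.023)^1 = 1.023
Real value = $50,600.00 / 1.023 = $49,462.37

$49,462.37


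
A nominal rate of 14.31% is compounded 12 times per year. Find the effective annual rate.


Formula: EAR = (1 + r/m)^m - 1
Period rate: r/m = 0.1431 / 12 = 0.011925
Compounding: (1 + 0.011925)^12 = 1.152869
EAR = 1.152869 - 1 = 0.152869

0.152869


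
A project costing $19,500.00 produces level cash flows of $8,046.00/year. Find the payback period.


Formula: Payback = investment / annual cash flow
Substituting: Payback = $19,500.00 / $8,046.00
Payback = 2.4236 years

2.4236 years


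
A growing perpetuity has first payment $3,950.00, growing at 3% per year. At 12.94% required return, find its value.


Formula: PV = C / (r - g)
Spread: r - g = 0.1294 - 0.03 = 0.0994
Substituting: PV = $3,950.00 / 0.0994
PV = $39,738.43

$39,738.43


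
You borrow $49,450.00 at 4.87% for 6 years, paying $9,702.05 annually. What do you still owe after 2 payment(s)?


Formula: Balance = PV*(1+r)^k - PMT*((1+r)^k - 1)/r
Growth: (1 + 0.0487)^2 = 1.099772
Accumulated factor: ((1+r)^k - 1)/r = 2.0487
Balance = $49,450.00 * 1.099772 - $9,702.05 * 2.0487
Balance = $34,507.12

$34,507.12


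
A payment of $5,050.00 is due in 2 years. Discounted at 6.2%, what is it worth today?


Formula: PV = FV / (1 + r)^n
Substituting: PV = $5,050.00 / (1 + 0.062)^2
Discount factor: (1.062)^2 = 1.127844
PV = $5,050.00 / 1.127844 = $4,477.57

$4,477.57


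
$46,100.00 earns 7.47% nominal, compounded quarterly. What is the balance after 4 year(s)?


Formula: FV = P * (1 + r/m)^(m*t)
Period rate: r/m = 0.0747 / 4 = 0.018675
Total periods: m*t = 4 * 4 = 16
Growth factor: (1 + 0.018675)^16 = 1.34453
FV = $46,100.00 * 1.34453 = $61,982.81

$61,982.81


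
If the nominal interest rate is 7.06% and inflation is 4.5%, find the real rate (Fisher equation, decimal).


Formula: (1 + r_real) = (1 + r_nom) / (1 + inflation)
Substituting: (1 + r_real) = 1.0706 / 1.045
(1 + r_real) = 1.024498
r_real = 1.024498 - 1 = 0.024498

0.024498


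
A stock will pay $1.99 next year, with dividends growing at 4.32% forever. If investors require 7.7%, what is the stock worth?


Formula: P = D1 / (r - g)
Spread: r - g = 0.077 - 0.0432 = 0.0338
Substituting: P = $1.99 / 0.0338
P = $58.88

$58.88


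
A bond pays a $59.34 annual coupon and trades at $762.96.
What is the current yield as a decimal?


Formula: Current yield = annual coupon / price
Substituting: CY = $59.34 / $762.96
CY = 0.077776

0.077776


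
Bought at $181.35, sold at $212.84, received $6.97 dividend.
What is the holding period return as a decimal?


Formula: HPR = (P1 - P0 + D) / P0
Gain: $212.84 - $181.35 + $6.97 = $38.46
HPR = $38.46 / $181.35 = 0.2121

0.2121


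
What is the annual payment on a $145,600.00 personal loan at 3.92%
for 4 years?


Formula: PMT = PV * r / (1 - (1+r)^(-n))
Denominator: 1 - (1 + 0.0392)^(-4) = 0.142561
Numerator: $145,600.00 * 0.0392 = 5707.52
PMT = 5707.52 / 0.142561 = $40,035.75

$40,035.75


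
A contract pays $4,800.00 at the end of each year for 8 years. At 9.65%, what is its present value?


Formula: PV = PMT * (1 - (1+r)^(-n)) / r
Discount factor: (1 + 0.0965)^(-8) = 0.478554
Bracket: 1 - 0.478554 = 0.521446
PV = $4,800.00 * 0.521446 / 0.0965 = $25,937.21

$25,937.21


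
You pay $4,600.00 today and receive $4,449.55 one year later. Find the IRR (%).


Formula: IRR = C1/C0 - 1
Substituting: IRR = $4,449.55 / $4,600.00 - 1
Ratio: 0.967293 - 1 = -0.032707
IRR = -3.2707%

-3.2707%


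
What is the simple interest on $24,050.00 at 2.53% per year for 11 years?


Formula: I = P * r * t
Substituting: I = $24,050.00 * 0.0253 * 11
Step: I = $24,050.00 * 0.2783
I = $6,693.12

$6,693.12


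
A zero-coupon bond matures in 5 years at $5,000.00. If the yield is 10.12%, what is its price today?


Formula: Price = FV / (1 + r)^n
Substituting: Price = $5,000.00 / (1 + 0.1012)^5
Discount factor: (1.1012)^5 = 1.619314
Price = $5,000.00 / 1.619314 = $3,087.73

$3,087.73


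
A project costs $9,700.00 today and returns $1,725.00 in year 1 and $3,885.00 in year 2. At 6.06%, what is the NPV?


Formula: NPV = C0 + C1/(1+r) + C2/(1+r)^2
Discount C1: $1,725.00 / (1 + 0.0606) = $1,626.44
Discount C2: $3,885.00 / (1 + 0.0606)^2 = $3,453.73
NPV = -$9,700.00 + $1,626.44 + $3,453.73 = -$4,619.84

-$4,619.84


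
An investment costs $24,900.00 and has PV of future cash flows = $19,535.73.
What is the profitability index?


Formula: PI = PV(cash flows) / initial investment
Substituting: PI = $19,535.73 / $24,900.00
PI = 0.7846

0.7846


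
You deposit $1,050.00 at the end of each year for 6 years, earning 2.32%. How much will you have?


Formula: FV = PMT * ((1+r)^n - 1) / r
Growth factor: (1 + 0.0232)^6 = 1.147528
Numerator: 1.147528 - 1 = 0.147528
FV = $1,050.00 * 0.147528 / 0.0232 = $6,676.90

$6,676.90


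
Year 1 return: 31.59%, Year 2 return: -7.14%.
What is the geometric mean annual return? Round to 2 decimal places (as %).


Formula: Geometric mean = ((1+r1)*(1+r2))^(1/2) - 1
Product: (1 + 0.3159) * (1 + -0.0714) = 1.3159 * 0.9286 = 1.221945
Square root: 1.221945^0.5 = 1.105416
Geometric mean = 1.105416 - 1 = 0.105416
As percentage: 10.54%

10.54%


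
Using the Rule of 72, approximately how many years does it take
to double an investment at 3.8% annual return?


Formula: Years ≈ 72 / r
Substituting: Years ≈ 72 / 3.8
Years ≈ 18.9

18.9 years


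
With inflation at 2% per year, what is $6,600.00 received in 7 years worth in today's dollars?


Formula: Real value = nominal / (1 + inflation)^years
Price level: (1 + 0.02)^7 = 1.148686
Real value = $6,600.00 / 1.148686 = $5,745.70

$5,745.70


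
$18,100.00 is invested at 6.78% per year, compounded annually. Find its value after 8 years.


Formula: FV = P * (1 + r)^n
Substituting: FV = $18,100.00 * (1 + 0.0678)^8
Growth factor: (1.0678)^8 = 1.690127
FV = $18,100.00 * 1.690127 = $30,591.30

$30,591.30


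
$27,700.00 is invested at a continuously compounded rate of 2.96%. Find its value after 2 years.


Formula: FV = P * e^(r*t)
Exponent: r*t = 0.0296 * 2 = 0.0592
e^(0.0592) = 1.060987
FV = $27,700.00 * 1.060987 = $29,389.35

$29,389.35


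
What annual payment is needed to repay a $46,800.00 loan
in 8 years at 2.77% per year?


Formula: PMT = PV * r / (1 - (1+r)^(-n))
Denominator: 1 - (1 + 0.0277)^(-8) = 0.196346
Numerator: $46,800.00 * 0.0277 = 1296.36
PMT = 1296.36 / 0.196346 = $6,602.43

$6,602.43


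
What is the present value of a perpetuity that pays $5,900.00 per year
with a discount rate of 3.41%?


Formula: PV = C / r
Substituting: PV = $5,900.00 / 0.0341
PV = $173,020.53

$173,020.53


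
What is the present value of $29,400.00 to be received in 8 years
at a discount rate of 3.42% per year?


Formula: PV = FV / (1 + r)^n
Substituting: PV = $29,400.00 / (1 + 0.0342)^8
Discount factor: (1.0342)^8 = 1.308688
PV = $29,400.00 / 1.308688 = $22,465.24

$22,465.24


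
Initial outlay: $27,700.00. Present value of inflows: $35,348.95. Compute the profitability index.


Formula: PI = PV(cash flows) / initial investment
Substituting: PI = $35,348.95 / $27,700.00
PI = 1.2761

1.2761


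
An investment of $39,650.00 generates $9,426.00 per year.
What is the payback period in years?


Formula: Payback = investment / annual cash flow
Substituting: Payback = $39,650.00 / $9,426.00
Payback = 4.2065 years

4.2065 years


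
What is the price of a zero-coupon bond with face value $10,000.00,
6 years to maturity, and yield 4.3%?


Formula: Price = FV / (1 + r)^n
Substituting: Price = $10,000.00 / (1 + 0.043)^6
Discount factor: (1.043)^6 = 1.287377
Price = $10,000.00 / 1.287377 = $7,767.73

$7,767.73


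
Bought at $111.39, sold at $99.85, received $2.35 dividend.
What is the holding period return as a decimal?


Formula: HPR = (P1 - P0 + D) / P0
Gain: $99.85 - $111.39 + $2.35 = -$9.19
HPR = -$9.19 / $111.39 = -0.0825

-0.0825


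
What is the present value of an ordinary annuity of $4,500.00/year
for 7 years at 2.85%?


Formula: PV = PMT * (1 - (1+r)^(-n)) / r
Discount factor: (1 + 0.0285)^(-7) = 0.821429
Bracket: 1 - 0.821429 = 0.178571
PV = $4,500.00 * 0.178571 / 0.0285 = $28,195.45

$28,195.45


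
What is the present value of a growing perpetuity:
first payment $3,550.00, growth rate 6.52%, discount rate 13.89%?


Formula: PV = C / (r - g)
Spread: r - g = 0.1389 - 0.0652 = 0.0737
Substituting: PV = $3,550.00 / 0.0737
PV = $48,168.25

$48,168.25


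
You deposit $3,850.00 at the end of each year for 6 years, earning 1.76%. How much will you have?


Formula: FV = PMT * ((1+r)^n - 1) / r
Growth factor: (1 + 0.0176)^6 = 1.110357
Numerator: 1.110357 - 1 = 0.110357
FV = $3,850.00 * 0.110357 / 0.0176 = $24,140.57

$24,140.57


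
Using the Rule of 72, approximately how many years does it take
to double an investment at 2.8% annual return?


Formula: Years ≈ 72 / r
Substituting: Years ≈ 72 / 2.8
Years ≈ 25.7

25.7 years


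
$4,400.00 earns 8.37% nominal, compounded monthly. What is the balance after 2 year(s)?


Formula: FV = P * (1 + r/m)^(m*t)
Period rate: r/m = 0.0837 / 12 = 0.006975
Total periods: m*t = 12 * 2 = 24
Growth factor: (1 + 0.006975)^24 = 1.18154
FV = $4,400.00 * 1.18154 = $5,198.78

$5,198.78


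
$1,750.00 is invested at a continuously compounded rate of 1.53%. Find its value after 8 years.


Formula: FV = P * e^(r*t)
Exponent: r*t = 0.0153 * 8 = 0.1224
e^(0.1224) = 1.130206
FV = $1,750.00 * 1.130206 = $1,977.86

$1,977.86


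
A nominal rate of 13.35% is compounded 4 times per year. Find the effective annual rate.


Formula: EAR = (1 + r/m)^m - 1
Period rate: r/m = 0.1335 / 4 = 0.033375
Compounding: (1 + 0.033375)^4 = 1.140333
EAR = 1.140333 - 1 = 0.140333

0.140333


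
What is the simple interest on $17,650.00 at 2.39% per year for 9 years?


Formula: I = P * r * t
Substituting: I = $17,650.00 * 0.0239 * 9
Step: I = $17,650.00 * 0.2151
I = $3,796.52

$3,796.52


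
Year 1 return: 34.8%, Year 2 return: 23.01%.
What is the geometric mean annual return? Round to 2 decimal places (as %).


Formula: Geometric mean = ((1+r1)*(1+r2))^(1/2) - 1
Product: (1 + 0.348) * (1 + 0.2301) = 1.348 * 1.2301 = 1.658175
Square root: 1.658175^0.5 = 1.287701
Geometric mean = 1.287701 - 1 = 0.287701
As percentage: 28.77%

28.77%


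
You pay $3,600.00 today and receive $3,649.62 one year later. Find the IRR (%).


Formula: IRR = C1/C0 - 1
Substituting: IRR = $3,649.62 / $3,600.00 - 1
Ratio: 1.013783 - 1 = 0.013783
IRR = 1.3783%

1.3783%


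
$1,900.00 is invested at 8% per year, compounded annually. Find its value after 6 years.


Formula: FV = P * (1 + r)^n
Substituting: FV = $1,900.00 * (1 + 0.08)^6
Growth factor: (1.08)^6 = 1.586874
FV = $1,900.00 * 1.586874 = $3,015.06

$3,015.06


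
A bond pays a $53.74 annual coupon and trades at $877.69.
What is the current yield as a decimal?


Formula: Current yield = annual coupon / price
Substituting: CY = $53.74 / $877.69
CY = 0.061229

0.061229


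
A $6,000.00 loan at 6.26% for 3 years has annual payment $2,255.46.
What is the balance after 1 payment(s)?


Formula: Balance = PV*(1+r)^k - PMT*((1+r)^k - 1)/r
Growth: (1 + 0.0626)^1 = 1.0626
Accumulated factor: ((1+r)^k - 1)/r = 1.0
Balance = $6,000.00 * 1.0626 - $2,255.46 * 1.0
Balance = $4,120.14

$4,120.14


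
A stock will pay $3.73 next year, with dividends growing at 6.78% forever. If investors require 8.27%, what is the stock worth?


Formula: P = D1 / (r - g)
Spread: r - g = 0.0827 - 0.0678 = 0.0149
Substituting: P = $3.73 / 0.0149
P = $250.34

$250.34


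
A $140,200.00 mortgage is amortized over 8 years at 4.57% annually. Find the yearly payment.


Formula: PMT = PV * r / (1 - (1+r)^(-n))
Denominator: 1 - (1 + 0.0457)^(-8) = 0.300572
Numerator: $140,200.00 * 0.0457 = 6407.14
PMT = 6407.14 / 0.300572 = $21,316.50

$21,316.50


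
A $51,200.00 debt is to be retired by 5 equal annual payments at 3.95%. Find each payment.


Formula: PMT = PV * r / (1 - (1+r)^(-n))
Denominator: 1 - (1 + 0.0395)^(-5) = 0.176094
Numerator: $51,200.00 * 0.0395 = 2022.4
PMT = 2022.4 / 0.176094 = $11,484.76

$11,484.76


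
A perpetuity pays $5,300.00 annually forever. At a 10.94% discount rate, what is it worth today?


Formula: PV = C / r
Substituting: PV = $5,300.00 / 0.1094
PV = $48,446.07

$48,446.07


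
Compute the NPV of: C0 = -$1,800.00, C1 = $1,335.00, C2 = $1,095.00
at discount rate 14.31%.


Formula: NPV = C0 + C1/(1+r) + C2/(1+r)^2
Discount C1: $1,335.00 / (1 + 0.1431) = $1,167.88
Discount C2: $1,095.00 / (1 + 0.1431)^2 = $838.00
NPV = -$1,800.00 + $1,167.88 + $838.00 = $205.88

$205.88


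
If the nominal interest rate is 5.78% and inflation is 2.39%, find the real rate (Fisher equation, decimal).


Formula: (1 + r_real) = (1 + r_nom) / (1 + inflation)
Substituting: (1 + r_real) = 1.0578 / 1.0239
(1 + r_real) = 1.033109
r_real = 1.033109 - 1 = 0.033109

0.033109


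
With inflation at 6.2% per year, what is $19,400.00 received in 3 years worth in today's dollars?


Formula: Real value = nominal / (1 + inflation)^years
Price level: (1 + 0.062)^3 = 1.19777
Real value = $19,400.00 / 1.19777 = $16,196.76

$16,196.76


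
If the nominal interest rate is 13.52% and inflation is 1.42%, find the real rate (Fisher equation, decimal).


Formula: (1 + r_real) = (1 + r_nom) / (1 + inflation)
Substituting: (1 + r_real) = 1.1352 / 1.0142
(1 + r_real) = 1.119306
r_real = 1.119306 - 1 = 0.119306

0.119306


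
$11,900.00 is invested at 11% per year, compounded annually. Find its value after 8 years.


Formula: FV = P * (1 + r)^n
Substituting: FV = $11,900.00 * (1 + 0.11)^8
Growth factor: (1.11)^8 = 2.304538
FV = $11,900.00 * 2.304538 = $27,424.00

$27,424.00


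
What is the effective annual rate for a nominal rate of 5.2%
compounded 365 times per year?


Formula: EAR = (1 + r/m)^m - 1
Period rate: r/m = 0.052 / 365 = 0.000142
Compounding: (1 + 0.000142)^365 = 1.053372
EAR = 1.053372 - 1 = 0.053372

0.053372


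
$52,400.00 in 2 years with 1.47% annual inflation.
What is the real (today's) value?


Formula: Real value = nominal / (1 + inflation)^years
Price level: (1 + 0.0147)^2 = 1.029616
Real value = $52,400.00 / 1.029616 = $50,892.76

$50,892.76


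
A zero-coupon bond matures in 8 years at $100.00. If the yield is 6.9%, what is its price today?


Formula: Price = FV / (1 + r)^n
Substituting: Price = $100.00 / (1 + 0.069)^8
Discount factor: (1.069)^8 = 1.705382
Price = $100.00 / 1.705382 = $58.64

$58.64
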